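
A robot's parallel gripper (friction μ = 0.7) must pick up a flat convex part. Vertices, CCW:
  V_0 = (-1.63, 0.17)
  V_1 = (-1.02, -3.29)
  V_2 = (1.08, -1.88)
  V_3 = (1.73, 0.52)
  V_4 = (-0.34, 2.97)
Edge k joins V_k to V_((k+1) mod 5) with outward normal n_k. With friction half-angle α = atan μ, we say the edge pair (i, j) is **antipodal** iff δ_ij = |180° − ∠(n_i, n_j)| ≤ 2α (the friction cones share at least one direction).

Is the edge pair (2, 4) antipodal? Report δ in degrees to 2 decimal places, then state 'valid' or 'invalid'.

α = atan 0.7 = 34.99°;  2α = 69.98°
edge 2: e_2 = (+0.65, +2.40);  n_2 = (+0.9652, -0.2614)
edge 4: e_4 = (-1.29, -2.80);  n_4 = (-0.9082, +0.4184)
∠(n_2, n_4) = 170.42°
δ = |180° − 170.42°| = 9.58°
9.58° ≤ 2α = 69.98°  →  valid

δ = 9.58°, valid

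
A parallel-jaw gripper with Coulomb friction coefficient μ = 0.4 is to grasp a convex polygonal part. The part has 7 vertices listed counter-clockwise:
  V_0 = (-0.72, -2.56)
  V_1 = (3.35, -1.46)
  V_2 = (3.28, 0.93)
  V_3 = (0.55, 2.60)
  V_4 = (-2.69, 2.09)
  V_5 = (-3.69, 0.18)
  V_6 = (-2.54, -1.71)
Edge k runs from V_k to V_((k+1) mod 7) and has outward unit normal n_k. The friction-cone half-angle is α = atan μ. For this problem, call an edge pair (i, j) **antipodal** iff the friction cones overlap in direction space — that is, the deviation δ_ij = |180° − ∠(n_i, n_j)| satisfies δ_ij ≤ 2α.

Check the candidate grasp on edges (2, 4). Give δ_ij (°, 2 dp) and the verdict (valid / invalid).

α = atan 0.4 = 21.80°;  2α = 43.60°
edge 2: e_2 = (-2.73, +1.67);  n_2 = (+0.5218, +0.8531)
edge 4: e_4 = (-1.00, -1.91);  n_4 = (-0.8859, +0.4638)
∠(n_2, n_4) = 93.82°
δ = |180° − 93.82°| = 86.18°
86.18° > 2α = 43.60°  →  invalid

δ = 86.18°, invalid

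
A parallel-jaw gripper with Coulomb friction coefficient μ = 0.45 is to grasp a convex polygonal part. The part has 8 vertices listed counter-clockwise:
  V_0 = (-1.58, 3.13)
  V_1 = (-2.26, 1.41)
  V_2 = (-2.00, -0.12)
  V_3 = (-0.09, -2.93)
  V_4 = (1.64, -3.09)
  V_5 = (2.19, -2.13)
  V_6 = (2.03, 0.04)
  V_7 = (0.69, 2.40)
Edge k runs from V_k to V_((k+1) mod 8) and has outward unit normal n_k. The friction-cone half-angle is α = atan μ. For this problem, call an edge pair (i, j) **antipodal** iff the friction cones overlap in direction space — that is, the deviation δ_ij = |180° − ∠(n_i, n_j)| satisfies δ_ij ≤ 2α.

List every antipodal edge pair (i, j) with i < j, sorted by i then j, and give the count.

count = 9; pairs: (0,4), (0,5), (1,4), (1,5), (1,6), (2,5), (2,6), (2,7), (3,7)

α = atan 0.45 = 24.23°;  2α = 48.46°
n_0 = (-0.9300, +0.3677)
n_1 = (-0.9859, -0.1675)
n_2 = (-0.8270, -0.5621)
n_3 = (-0.0921, -0.9958)
n_4 = (+0.8677, -0.4971)
n_5 = (+0.9973, +0.0735)
n_6 = (+0.8696, +0.4938)
n_7 = (+0.3061, +0.9520)
  (0,1): δ = 148.78°  ·
  (0,2): δ = 124.22°  ·
  (0,3): δ = 73.71°  ·
  (0,4): δ = 8.24°  ✓
  (0,5): δ = 25.79°  ✓
  (0,6): δ = 51.16°  ·
  (0,7): δ = 93.74°  ·
  (1,2): δ = 155.44°  ·
  (1,3): δ = 104.93°  ·
  (1,4): δ = 39.45°  ✓
  (1,5): δ = 5.43°  ✓
  (1,6): δ = 19.94°  ✓
  (1,7): δ = 62.53°  ·
  (2,3): δ = 129.49°  ·
  (2,4): δ = 64.01°  ·
  (2,5): δ = 29.99°  ✓
  (2,6): δ = 4.62°  ✓
  (2,7): δ = 37.97°  ✓
  (3,4): δ = 114.53°  ·
  (3,5): δ = 80.50°  ·
  (3,6): δ = 55.13°  ·
  (3,7): δ = 12.54°  ✓
  (4,5): δ = 145.97°  ·
  (4,6): δ = 120.60°  ·
  (4,7): δ = 78.02°  ·
  (5,6): δ = 154.63°  ·
  (5,7): δ = 112.04°  ·
  (6,7): δ = 137.41°  ·
antipodal pairs: 9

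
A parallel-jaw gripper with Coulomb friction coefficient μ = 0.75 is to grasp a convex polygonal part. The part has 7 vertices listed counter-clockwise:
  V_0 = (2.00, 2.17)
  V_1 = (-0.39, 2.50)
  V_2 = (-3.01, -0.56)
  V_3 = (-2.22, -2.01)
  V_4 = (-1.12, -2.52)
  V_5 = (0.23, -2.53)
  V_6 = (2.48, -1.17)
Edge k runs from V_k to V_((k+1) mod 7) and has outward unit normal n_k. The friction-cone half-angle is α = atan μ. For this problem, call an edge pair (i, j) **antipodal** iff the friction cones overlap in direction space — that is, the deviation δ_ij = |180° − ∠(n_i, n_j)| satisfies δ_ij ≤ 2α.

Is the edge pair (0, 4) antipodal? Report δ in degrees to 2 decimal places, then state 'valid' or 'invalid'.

α = atan 0.75 = 36.87°;  2α = 73.74°
edge 0: e_0 = (-2.39, +0.33);  n_0 = (+0.1368, +0.9906)
edge 4: e_4 = (+1.35, -0.01);  n_4 = (-0.0074, -1.0000)
∠(n_0, n_4) = 172.56°
δ = |180° − 172.56°| = 7.44°
7.44° ≤ 2α = 73.74°  →  valid

δ = 7.44°, valid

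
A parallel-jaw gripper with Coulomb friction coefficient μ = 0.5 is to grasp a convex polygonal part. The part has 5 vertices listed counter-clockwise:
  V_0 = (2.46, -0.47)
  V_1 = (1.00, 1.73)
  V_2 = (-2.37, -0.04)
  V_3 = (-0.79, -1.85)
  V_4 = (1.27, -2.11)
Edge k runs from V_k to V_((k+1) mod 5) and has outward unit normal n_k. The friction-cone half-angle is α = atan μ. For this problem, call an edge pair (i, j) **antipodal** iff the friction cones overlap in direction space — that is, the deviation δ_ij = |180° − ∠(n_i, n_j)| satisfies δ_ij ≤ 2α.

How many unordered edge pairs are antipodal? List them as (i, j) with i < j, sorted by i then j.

α = atan 0.5 = 26.57°;  2α = 53.13°
n_0 = (+0.8332, +0.5530)
n_1 = (-0.4650, +0.8853)
n_2 = (-0.7533, -0.6576)
n_3 = (-0.1252, -0.9921)
n_4 = (+0.8094, -0.5873)
  (0,1): δ = 95.86°  ·
  (0,2): δ = 7.55°  ✓
  (0,3): δ = 49.24°  ✓
  (0,4): δ = 110.47°  ·
  (1,2): δ = 76.59°  ·
  (1,3): δ = 34.90°  ✓
  (1,4): δ = 26.33°  ✓
  (2,3): δ = 138.31°  ·
  (2,4): δ = 77.08°  ·
  (3,4): δ = 118.77°  ·
antipodal pairs: 4

count = 4; pairs: (0,2), (0,3), (1,3), (1,4)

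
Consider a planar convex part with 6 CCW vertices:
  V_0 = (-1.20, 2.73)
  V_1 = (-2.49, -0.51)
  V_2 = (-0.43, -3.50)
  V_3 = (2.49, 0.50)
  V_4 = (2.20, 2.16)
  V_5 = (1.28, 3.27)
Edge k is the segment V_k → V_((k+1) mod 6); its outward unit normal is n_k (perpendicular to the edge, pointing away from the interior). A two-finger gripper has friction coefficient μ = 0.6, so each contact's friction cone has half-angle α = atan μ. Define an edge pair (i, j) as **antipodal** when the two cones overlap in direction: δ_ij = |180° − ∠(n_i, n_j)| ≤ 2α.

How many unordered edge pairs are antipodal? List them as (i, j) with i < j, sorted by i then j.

α = atan 0.6 = 30.96°;  2α = 61.93°
n_0 = (-0.9291, +0.3699)
n_1 = (-0.8235, -0.5673)
n_2 = (+0.8077, -0.5896)
n_3 = (+0.9851, +0.1721)
n_4 = (+0.7699, +0.6381)
n_5 = (-0.2128, +0.9771)
  (0,1): δ = 123.72°  ·
  (0,2): δ = 14.42°  ✓
  (0,3): δ = 31.62°  ✓
  (0,4): δ = 61.36°  ✓
  (0,5): δ = 123.99°  ·
  (1,2): δ = 70.69°  ·
  (1,3): δ = 24.66°  ✓
  (1,4): δ = 5.09°  ✓
  (1,5): δ = 67.72°  ·
  (2,3): δ = 133.96°  ·
  (2,4): δ = 104.22°  ·
  (2,5): δ = 41.59°  ✓
  (3,4): δ = 150.26°  ·
  (3,5): δ = 87.63°  ·
  (4,5): δ = 117.37°  ·
antipodal pairs: 6

count = 6; pairs: (0,2), (0,3), (0,4), (1,3), (1,4), (2,5)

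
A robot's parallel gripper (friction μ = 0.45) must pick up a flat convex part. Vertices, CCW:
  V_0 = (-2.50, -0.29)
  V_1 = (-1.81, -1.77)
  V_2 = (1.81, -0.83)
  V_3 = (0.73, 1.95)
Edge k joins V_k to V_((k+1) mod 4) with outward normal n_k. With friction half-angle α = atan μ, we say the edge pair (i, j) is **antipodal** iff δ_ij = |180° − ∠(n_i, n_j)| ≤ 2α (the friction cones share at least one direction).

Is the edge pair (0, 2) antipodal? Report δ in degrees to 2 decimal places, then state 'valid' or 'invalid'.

δ = 3.77°, valid

α = atan 0.45 = 24.23°;  2α = 48.46°
edge 0: e_0 = (+0.69, -1.48);  n_0 = (-0.9063, -0.4226)
edge 2: e_2 = (-1.08, +2.78);  n_2 = (+0.9321, +0.3621)
∠(n_0, n_2) = 176.23°
δ = |180° − 176.23°| = 3.77°
3.77° ≤ 2α = 48.46°  →  valid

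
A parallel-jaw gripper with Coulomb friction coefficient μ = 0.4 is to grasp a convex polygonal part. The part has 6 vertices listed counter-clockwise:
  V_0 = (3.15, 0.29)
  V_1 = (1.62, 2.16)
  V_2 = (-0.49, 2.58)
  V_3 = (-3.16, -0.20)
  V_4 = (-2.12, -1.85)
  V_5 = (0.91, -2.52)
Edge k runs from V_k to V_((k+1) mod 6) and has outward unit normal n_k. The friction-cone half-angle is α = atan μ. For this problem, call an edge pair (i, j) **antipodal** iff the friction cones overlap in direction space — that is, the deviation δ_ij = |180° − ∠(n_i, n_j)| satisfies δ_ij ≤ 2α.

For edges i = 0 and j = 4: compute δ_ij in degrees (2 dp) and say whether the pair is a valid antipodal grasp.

δ = 38.24°, valid

α = atan 0.4 = 21.80°;  2α = 43.60°
edge 0: e_0 = (-1.53, +1.87);  n_0 = (+0.7740, +0.6332)
edge 4: e_4 = (+3.03, -0.67);  n_4 = (-0.2159, -0.9764)
∠(n_0, n_4) = 141.76°
δ = |180° − 141.76°| = 38.24°
38.24° ≤ 2α = 43.60°  →  valid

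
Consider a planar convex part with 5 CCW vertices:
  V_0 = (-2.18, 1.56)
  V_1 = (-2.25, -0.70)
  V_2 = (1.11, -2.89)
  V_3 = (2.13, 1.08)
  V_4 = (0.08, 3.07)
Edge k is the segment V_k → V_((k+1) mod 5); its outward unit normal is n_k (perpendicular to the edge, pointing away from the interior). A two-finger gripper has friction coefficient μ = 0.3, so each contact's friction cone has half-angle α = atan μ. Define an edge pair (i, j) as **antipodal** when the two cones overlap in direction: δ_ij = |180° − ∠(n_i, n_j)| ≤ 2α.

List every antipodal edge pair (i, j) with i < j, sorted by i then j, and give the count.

count = 2; pairs: (0,2), (1,3)

α = atan 0.3 = 16.70°;  2α = 33.40°
n_0 = (-0.9995, +0.0310)
n_1 = (-0.5460, -0.8378)
n_2 = (+0.9685, -0.2488)
n_3 = (+0.6965, +0.7175)
n_4 = (-0.5555, +0.8315)
  (0,1): δ = 121.32°  ·
  (0,2): δ = 12.64°  ✓
  (0,3): δ = 47.62°  ·
  (0,4): δ = 125.52°  ·
  (1,2): δ = 71.31°  ·
  (1,3): δ = 11.05°  ✓
  (1,4): δ = 66.84°  ·
  (2,3): δ = 119.74°  ·
  (2,4): δ = 41.84°  ·
  (3,4): δ = 102.10°  ·
antipodal pairs: 2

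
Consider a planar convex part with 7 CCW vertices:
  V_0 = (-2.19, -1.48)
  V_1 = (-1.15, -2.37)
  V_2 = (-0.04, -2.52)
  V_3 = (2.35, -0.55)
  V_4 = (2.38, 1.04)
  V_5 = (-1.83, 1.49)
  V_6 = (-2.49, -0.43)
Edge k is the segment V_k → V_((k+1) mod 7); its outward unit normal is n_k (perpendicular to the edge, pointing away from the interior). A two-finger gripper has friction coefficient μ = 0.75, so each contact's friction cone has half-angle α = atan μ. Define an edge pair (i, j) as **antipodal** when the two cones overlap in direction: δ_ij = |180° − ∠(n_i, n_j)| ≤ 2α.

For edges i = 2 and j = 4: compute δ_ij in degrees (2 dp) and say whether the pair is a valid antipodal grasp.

α = atan 0.75 = 36.87°;  2α = 73.74°
edge 2: e_2 = (+2.39, +1.97);  n_2 = (+0.6360, -0.7717)
edge 4: e_4 = (-4.21, +0.45);  n_4 = (+0.1063, +0.9943)
∠(n_2, n_4) = 134.40°
δ = |180° − 134.40°| = 45.60°
45.60° ≤ 2α = 73.74°  →  valid

δ = 45.60°, valid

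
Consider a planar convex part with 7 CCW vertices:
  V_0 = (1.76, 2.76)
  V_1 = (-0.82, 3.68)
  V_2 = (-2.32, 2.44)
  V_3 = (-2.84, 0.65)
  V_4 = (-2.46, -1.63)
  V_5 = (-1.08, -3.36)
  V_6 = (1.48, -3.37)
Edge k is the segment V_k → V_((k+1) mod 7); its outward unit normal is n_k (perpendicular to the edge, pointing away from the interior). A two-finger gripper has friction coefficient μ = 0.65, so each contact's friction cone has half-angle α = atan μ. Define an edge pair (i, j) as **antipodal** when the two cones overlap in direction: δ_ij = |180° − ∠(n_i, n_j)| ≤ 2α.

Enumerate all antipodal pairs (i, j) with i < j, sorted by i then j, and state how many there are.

count = 8; pairs: (0,3), (0,4), (0,5), (1,5), (1,6), (2,6), (3,6), (4,6)

α = atan 0.65 = 33.02°;  2α = 66.05°
n_0 = (+0.3359, +0.9419)
n_1 = (-0.6371, +0.7707)
n_2 = (-0.9603, +0.2790)
n_3 = (-0.9864, -0.1644)
n_4 = (-0.7817, -0.6236)
n_5 = (-0.0039, -1.0000)
n_6 = (+0.9990, -0.0456)
  (0,1): δ = 120.79°  ·
  (0,2): δ = 86.57°  ·
  (0,3): δ = 60.91°  ✓
  (0,4): δ = 31.80°  ✓
  (0,5): δ = 19.40°  ✓
  (0,6): δ = 107.01°  ·
  (1,2): δ = 145.78°  ·
  (1,3): δ = 120.12°  ·
  (1,4): δ = 91.00°  ·
  (1,5): δ = 39.80°  ✓
  (1,6): δ = 47.81°  ✓
  (2,3): δ = 154.34°  ·
  (2,4): δ = 125.22°  ·
  (2,5): δ = 74.03°  ·
  (2,6): δ = 13.58°  ✓
  (3,4): δ = 150.88°  ·
  (3,5): δ = 99.69°  ·
  (3,6): δ = 12.08°  ✓
  (4,5): δ = 128.80°  ·
  (4,6): δ = 41.19°  ✓
  (5,6): δ = 92.39°  ·
antipodal pairs: 8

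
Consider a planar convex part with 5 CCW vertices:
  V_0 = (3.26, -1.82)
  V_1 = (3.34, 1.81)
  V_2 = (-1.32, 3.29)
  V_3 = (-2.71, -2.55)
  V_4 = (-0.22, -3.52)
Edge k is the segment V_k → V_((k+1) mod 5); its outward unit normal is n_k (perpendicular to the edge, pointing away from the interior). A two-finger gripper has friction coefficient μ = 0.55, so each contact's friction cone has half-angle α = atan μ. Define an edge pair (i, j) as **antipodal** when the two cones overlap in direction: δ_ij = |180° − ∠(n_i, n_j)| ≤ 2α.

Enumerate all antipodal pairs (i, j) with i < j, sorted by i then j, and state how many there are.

count = 4; pairs: (0,2), (1,3), (1,4), (2,4)

α = atan 0.55 = 28.81°;  2α = 57.62°
n_0 = (+0.9998, -0.0220)
n_1 = (+0.3027, +0.9531)
n_2 = (-0.9728, +0.2315)
n_3 = (-0.3630, -0.9318)
n_4 = (+0.4389, -0.8985)
  (0,1): δ = 106.36°  ·
  (0,2): δ = 12.13°  ✓
  (0,3): δ = 69.98°  ·
  (0,4): δ = 117.30°  ·
  (1,2): δ = 85.77°  ·
  (1,3): δ = 3.66°  ✓
  (1,4): δ = 43.66°  ✓
  (2,3): δ = 97.90°  ·
  (2,4): δ = 50.58°  ✓
  (3,4): δ = 132.68°  ·
antipodal pairs: 4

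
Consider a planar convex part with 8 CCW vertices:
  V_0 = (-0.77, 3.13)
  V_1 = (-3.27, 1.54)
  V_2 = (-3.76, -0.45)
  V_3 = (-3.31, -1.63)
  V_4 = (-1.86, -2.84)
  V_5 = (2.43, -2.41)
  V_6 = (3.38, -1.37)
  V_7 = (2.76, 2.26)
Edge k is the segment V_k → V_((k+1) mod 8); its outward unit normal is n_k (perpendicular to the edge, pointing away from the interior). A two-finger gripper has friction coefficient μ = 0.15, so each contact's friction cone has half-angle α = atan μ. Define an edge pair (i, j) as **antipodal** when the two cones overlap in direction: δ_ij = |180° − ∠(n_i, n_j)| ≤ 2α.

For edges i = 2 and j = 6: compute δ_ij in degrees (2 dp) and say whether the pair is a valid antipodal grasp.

δ = 11.18°, valid

α = atan 0.15 = 8.53°;  2α = 17.06°
edge 2: e_2 = (+0.45, -1.18);  n_2 = (-0.9344, -0.3563)
edge 6: e_6 = (-0.62, +3.63);  n_6 = (+0.9857, +0.1684)
∠(n_2, n_6) = 168.82°
δ = |180° − 168.82°| = 11.18°
11.18° ≤ 2α = 17.06°  →  valid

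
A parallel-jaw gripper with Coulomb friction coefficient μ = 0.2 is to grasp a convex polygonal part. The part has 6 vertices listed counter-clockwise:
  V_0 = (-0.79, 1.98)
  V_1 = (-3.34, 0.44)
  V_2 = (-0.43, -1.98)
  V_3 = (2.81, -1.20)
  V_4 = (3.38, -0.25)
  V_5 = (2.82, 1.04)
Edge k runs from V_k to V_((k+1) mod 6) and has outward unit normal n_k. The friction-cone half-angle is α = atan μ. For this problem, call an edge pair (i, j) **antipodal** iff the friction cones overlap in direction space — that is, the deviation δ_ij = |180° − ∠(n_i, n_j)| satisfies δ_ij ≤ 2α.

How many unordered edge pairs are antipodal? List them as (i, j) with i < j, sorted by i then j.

α = atan 0.2 = 11.31°;  2α = 22.62°
n_0 = (-0.5170, +0.8560)
n_1 = (-0.6394, -0.7689)
n_2 = (+0.2341, -0.9722)
n_3 = (+0.8575, -0.5145)
n_4 = (+0.9173, +0.3982)
n_5 = (+0.2520, +0.9677)
  (0,1): δ = 70.88°  ·
  (0,2): δ = 17.59°  ✓
  (0,3): δ = 27.91°  ·
  (0,4): δ = 82.34°  ·
  (0,5): δ = 134.28°  ·
  (1,2): δ = 126.72°  ·
  (1,3): δ = 81.22°  ·
  (1,4): δ = 26.79°  ·
  (1,5): δ = 25.15°  ·
  (2,3): δ = 134.50°  ·
  (2,4): δ = 80.07°  ·
  (2,5): δ = 28.13°  ·
  (3,4): δ = 125.57°  ·
  (3,5): δ = 73.63°  ·
  (4,5): δ = 128.06°  ·
antipodal pairs: 1

count = 1; pairs: (0,2)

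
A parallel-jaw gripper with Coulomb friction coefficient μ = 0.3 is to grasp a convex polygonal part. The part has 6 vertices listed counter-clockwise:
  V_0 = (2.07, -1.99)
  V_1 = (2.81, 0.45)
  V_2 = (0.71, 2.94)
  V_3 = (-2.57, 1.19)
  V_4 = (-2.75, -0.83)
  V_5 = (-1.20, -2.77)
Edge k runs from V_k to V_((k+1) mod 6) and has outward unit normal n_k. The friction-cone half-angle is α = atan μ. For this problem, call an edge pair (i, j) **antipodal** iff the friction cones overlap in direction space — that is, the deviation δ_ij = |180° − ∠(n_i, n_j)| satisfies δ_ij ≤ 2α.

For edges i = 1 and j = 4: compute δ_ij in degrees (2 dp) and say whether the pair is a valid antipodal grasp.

δ = 1.52°, valid

α = atan 0.3 = 16.70°;  2α = 33.40°
edge 1: e_1 = (-2.10, +2.49);  n_1 = (+0.7644, +0.6447)
edge 4: e_4 = (+1.55, -1.94);  n_4 = (-0.7813, -0.6242)
∠(n_1, n_4) = 178.48°
δ = |180° − 178.48°| = 1.52°
1.52° ≤ 2α = 33.40°  →  valid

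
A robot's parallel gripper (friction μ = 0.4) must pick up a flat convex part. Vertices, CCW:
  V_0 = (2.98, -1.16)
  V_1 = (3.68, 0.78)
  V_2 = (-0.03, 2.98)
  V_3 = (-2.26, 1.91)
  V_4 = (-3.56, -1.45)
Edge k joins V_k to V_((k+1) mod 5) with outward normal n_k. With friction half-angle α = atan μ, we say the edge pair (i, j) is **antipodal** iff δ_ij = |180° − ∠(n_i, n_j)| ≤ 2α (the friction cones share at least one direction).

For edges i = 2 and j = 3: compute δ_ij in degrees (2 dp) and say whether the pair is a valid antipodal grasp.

α = atan 0.4 = 21.80°;  2α = 43.60°
edge 2: e_2 = (-2.23, -1.07);  n_2 = (-0.4326, +0.9016)
edge 3: e_3 = (-1.30, -3.36);  n_3 = (-0.9326, +0.3608)
∠(n_2, n_3) = 43.22°
δ = |180° − 43.22°| = 136.78°
136.78° > 2α = 43.60°  →  invalid

δ = 136.78°, invalid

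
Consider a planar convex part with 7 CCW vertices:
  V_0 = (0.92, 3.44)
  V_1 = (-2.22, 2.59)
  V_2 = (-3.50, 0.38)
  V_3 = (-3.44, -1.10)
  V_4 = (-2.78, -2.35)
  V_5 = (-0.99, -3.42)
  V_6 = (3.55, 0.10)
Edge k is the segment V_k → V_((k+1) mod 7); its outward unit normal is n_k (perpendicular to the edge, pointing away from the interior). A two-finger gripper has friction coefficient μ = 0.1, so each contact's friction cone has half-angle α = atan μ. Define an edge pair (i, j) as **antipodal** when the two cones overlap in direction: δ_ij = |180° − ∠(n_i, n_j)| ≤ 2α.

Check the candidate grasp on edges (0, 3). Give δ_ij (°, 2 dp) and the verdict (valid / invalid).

δ = 77.31°, invalid

α = atan 0.1 = 5.71°;  2α = 11.42°
edge 0: e_0 = (-3.14, -0.85);  n_0 = (-0.2613, +0.9653)
edge 3: e_3 = (+0.66, -1.25);  n_3 = (-0.8843, -0.4669)
∠(n_0, n_3) = 102.69°
δ = |180° − 102.69°| = 77.31°
77.31° > 2α = 11.42°  →  invalid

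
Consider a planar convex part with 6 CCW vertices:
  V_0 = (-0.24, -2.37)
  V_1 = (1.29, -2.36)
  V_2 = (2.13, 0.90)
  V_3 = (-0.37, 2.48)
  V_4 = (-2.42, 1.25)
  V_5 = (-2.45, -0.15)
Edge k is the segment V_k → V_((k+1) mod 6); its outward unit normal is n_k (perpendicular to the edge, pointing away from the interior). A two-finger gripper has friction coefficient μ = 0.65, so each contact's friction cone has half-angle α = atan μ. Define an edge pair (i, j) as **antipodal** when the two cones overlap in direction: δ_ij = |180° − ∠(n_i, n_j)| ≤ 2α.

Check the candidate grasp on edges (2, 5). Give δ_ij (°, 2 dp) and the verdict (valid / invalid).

δ = 12.84°, valid

α = atan 0.65 = 33.02°;  2α = 66.05°
edge 2: e_2 = (-2.50, +1.58);  n_2 = (+0.5342, +0.8453)
edge 5: e_5 = (+2.21, -2.22);  n_5 = (-0.7087, -0.7055)
∠(n_2, n_5) = 167.16°
δ = |180° − 167.16°| = 12.84°
12.84° ≤ 2α = 66.05°  →  valid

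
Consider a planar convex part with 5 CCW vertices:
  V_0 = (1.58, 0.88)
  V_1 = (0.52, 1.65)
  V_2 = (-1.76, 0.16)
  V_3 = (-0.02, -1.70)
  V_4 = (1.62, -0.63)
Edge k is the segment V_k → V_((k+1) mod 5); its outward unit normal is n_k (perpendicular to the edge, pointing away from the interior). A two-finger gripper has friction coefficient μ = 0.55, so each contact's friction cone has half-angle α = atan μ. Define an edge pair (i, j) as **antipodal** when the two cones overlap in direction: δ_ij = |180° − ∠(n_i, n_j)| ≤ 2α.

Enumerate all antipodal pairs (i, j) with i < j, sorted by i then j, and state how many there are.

α = atan 0.55 = 28.81°;  2α = 57.62°
n_0 = (+0.5877, +0.8091)
n_1 = (-0.5471, +0.8371)
n_2 = (-0.7303, -0.6832)
n_3 = (+0.5464, -0.8375)
n_4 = (+0.9996, +0.0265)
  (0,1): δ = 110.84°  ·
  (0,2): δ = 10.91°  ✓
  (0,3): δ = 69.12°  ·
  (0,4): δ = 127.51°  ·
  (1,2): δ = 80.07°  ·
  (1,3): δ = 0.04°  ✓
  (1,4): δ = 58.35°  ·
  (2,3): δ = 99.97°  ·
  (2,4): δ = 41.57°  ✓
  (3,4): δ = 121.60°  ·
antipodal pairs: 3

count = 3; pairs: (0,2), (1,3), (2,4)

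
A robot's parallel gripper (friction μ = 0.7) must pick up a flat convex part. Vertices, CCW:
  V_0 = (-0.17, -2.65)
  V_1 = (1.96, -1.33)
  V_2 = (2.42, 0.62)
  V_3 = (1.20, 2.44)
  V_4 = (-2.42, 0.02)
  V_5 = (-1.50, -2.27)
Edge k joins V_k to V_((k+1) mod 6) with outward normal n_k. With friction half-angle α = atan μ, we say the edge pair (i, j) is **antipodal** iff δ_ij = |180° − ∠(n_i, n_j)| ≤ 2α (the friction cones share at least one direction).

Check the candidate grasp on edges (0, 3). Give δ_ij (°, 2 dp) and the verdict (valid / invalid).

α = atan 0.7 = 34.99°;  2α = 69.98°
edge 0: e_0 = (+2.13, +1.32);  n_0 = (+0.5268, -0.8500)
edge 3: e_3 = (-3.62, -2.42);  n_3 = (-0.5558, +0.8313)
∠(n_0, n_3) = 178.02°
δ = |180° − 178.02°| = 1.98°
1.98° ≤ 2α = 69.98°  →  valid

δ = 1.98°, valid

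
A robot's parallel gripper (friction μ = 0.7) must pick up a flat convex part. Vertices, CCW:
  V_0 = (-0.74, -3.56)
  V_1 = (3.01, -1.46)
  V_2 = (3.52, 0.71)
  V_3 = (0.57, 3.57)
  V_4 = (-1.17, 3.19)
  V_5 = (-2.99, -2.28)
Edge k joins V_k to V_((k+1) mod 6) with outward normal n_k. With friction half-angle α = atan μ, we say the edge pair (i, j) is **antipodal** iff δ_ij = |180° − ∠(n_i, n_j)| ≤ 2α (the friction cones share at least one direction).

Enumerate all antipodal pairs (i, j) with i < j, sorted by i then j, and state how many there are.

count = 7; pairs: (0,3), (0,4), (1,3), (1,4), (2,4), (2,5), (3,5)

α = atan 0.7 = 34.99°;  2α = 69.98°
n_0 = (+0.4886, -0.8725)
n_1 = (+0.9735, -0.2288)
n_2 = (+0.6961, +0.7180)
n_3 = (-0.2134, +0.9770)
n_4 = (-0.9489, +0.3157)
n_5 = (-0.4945, -0.8692)
  (0,1): δ = 132.47°  ·
  (0,2): δ = 73.36°  ·
  (0,3): δ = 16.93°  ✓
  (0,4): δ = 42.35°  ✓
  (0,5): δ = 121.12°  ·
  (1,2): δ = 120.89°  ·
  (1,3): δ = 64.45°  ✓
  (1,4): δ = 5.18°  ✓
  (1,5): δ = 73.59°  ·
  (2,3): δ = 123.57°  ·
  (2,4): δ = 64.29°  ✓
  (2,5): δ = 14.48°  ✓
  (3,4): δ = 120.72°  ·
  (3,5): δ = 41.95°  ✓
  (4,5): δ = 101.23°  ·
antipodal pairs: 7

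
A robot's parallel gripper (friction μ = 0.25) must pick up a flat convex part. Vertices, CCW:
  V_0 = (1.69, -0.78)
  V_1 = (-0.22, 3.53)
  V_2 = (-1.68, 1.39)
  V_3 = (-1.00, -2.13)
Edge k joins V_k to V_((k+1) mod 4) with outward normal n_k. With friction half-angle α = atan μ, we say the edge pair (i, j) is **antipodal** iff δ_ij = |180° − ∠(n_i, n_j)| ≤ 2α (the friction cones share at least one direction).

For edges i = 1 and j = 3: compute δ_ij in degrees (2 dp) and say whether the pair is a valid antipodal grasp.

α = atan 0.25 = 14.04°;  2α = 28.07°
edge 1: e_1 = (-1.46, -2.14);  n_1 = (-0.8261, +0.5636)
edge 3: e_3 = (+2.69, +1.35);  n_3 = (+0.4485, -0.8938)
∠(n_1, n_3) = 150.95°
δ = |180° − 150.95°| = 29.05°
29.05° > 2α = 28.07°  →  invalid

δ = 29.05°, invalid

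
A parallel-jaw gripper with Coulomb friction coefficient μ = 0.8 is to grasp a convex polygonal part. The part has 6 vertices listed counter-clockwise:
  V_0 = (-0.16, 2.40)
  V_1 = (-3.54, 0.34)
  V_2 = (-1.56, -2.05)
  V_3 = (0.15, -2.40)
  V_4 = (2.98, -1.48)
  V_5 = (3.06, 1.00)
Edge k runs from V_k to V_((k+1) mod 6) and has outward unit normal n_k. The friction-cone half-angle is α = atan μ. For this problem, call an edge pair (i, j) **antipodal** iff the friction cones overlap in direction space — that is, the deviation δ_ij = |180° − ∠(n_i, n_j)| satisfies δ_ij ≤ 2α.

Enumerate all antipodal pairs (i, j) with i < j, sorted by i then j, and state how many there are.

α = atan 0.8 = 38.66°;  2α = 77.32°
n_0 = (-0.5204, +0.8539)
n_1 = (-0.7701, -0.6380)
n_2 = (-0.2005, -0.9797)
n_3 = (+0.3092, -0.9510)
n_4 = (+0.9995, -0.0322)
n_5 = (+0.3987, +0.9171)
  (0,1): δ = 81.72°  ·
  (0,2): δ = 42.93°  ✓
  (0,3): δ = 13.35°  ✓
  (0,4): δ = 56.79°  ✓
  (0,5): δ = 125.14°  ·
  (1,2): δ = 141.21°  ·
  (1,3): δ = 111.63°  ·
  (1,4): δ = 41.49°  ✓
  (1,5): δ = 26.86°  ✓
  (2,3): δ = 150.42°  ·
  (2,4): δ = 80.28°  ·
  (2,5): δ = 11.93°  ✓
  (3,4): δ = 109.86°  ·
  (3,5): δ = 41.51°  ✓
  (4,5): δ = 111.65°  ·
antipodal pairs: 7

count = 7; pairs: (0,2), (0,3), (0,4), (1,4), (1,5), (2,5), (3,5)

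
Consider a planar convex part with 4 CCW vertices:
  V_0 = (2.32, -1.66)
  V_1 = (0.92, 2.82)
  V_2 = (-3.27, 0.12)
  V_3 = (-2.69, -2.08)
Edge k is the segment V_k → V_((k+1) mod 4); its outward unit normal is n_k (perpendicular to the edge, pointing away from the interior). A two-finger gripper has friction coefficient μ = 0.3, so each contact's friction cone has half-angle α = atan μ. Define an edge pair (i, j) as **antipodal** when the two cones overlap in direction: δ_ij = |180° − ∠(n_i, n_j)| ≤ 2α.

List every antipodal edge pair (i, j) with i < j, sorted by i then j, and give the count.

count = 2; pairs: (0,2), (1,3)

α = atan 0.3 = 16.70°;  2α = 33.40°
n_0 = (+0.9545, +0.2983)
n_1 = (-0.5417, +0.8406)
n_2 = (-0.9670, -0.2549)
n_3 = (+0.0835, -0.9965)
  (0,1): δ = 74.56°  ·
  (0,2): δ = 2.58°  ✓
  (0,3): δ = 77.44°  ·
  (1,2): δ = 108.03°  ·
  (1,3): δ = 28.01°  ✓
  (2,3): δ = 99.98°  ·
antipodal pairs: 2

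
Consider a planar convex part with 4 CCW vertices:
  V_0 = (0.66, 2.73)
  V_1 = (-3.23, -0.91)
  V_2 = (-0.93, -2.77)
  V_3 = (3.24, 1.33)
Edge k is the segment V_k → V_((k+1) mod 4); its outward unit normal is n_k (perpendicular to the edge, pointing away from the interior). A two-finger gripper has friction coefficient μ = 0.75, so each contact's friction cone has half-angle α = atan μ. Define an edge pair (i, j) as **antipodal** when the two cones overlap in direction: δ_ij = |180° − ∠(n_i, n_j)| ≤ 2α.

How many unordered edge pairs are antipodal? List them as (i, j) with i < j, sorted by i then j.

α = atan 0.75 = 36.87°;  2α = 73.74°
n_0 = (-0.6833, +0.7302)
n_1 = (-0.6288, -0.7776)
n_2 = (+0.7011, -0.7131)
n_3 = (+0.4769, +0.8789)
  (0,1): δ = 82.06°  ·
  (0,2): δ = 1.42°  ✓
  (0,3): δ = 108.42°  ·
  (1,2): δ = 96.52°  ·
  (1,3): δ = 10.48°  ✓
  (2,3): δ = 73.00°  ✓
antipodal pairs: 3

count = 3; pairs: (0,2), (1,3), (2,3)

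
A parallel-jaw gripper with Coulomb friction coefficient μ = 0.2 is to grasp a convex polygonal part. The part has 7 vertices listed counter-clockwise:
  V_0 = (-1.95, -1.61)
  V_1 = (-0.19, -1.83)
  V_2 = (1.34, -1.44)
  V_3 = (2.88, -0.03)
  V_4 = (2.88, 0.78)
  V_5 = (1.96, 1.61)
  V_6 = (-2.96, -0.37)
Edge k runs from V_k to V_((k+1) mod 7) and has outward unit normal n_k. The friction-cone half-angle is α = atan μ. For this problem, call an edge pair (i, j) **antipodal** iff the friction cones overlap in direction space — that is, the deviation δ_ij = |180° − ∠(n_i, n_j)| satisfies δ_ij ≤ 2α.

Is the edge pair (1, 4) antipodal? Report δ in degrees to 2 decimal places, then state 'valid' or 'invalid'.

α = atan 0.2 = 11.31°;  2α = 22.62°
edge 1: e_1 = (+1.53, +0.39);  n_1 = (+0.2470, -0.9690)
edge 4: e_4 = (-0.92, +0.83);  n_4 = (+0.6699, +0.7425)
∠(n_1, n_4) = 123.64°
δ = |180° − 123.64°| = 56.36°
56.36° > 2α = 22.62°  →  invalid

δ = 56.36°, invalid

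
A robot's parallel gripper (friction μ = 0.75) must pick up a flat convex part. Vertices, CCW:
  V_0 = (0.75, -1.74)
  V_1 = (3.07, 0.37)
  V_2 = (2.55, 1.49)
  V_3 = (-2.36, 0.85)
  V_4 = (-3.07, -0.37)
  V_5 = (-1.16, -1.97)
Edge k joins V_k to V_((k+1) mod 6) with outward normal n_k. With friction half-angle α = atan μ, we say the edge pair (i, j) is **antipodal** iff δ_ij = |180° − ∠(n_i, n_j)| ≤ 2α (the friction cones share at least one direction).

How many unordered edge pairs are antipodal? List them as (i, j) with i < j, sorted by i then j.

count = 8; pairs: (0,2), (0,3), (1,3), (1,4), (1,5), (2,4), (2,5), (3,5)

α = atan 0.75 = 36.87°;  2α = 73.74°
n_0 = (+0.6728, -0.7398)
n_1 = (+0.9070, +0.4211)
n_2 = (-0.1293, +0.9916)
n_3 = (-0.8643, +0.5030)
n_4 = (-0.6422, -0.7666)
n_5 = (+0.1196, -0.9928)
  (0,1): δ = 107.38°  ·
  (0,2): δ = 34.86°  ✓
  (0,3): δ = 17.52°  ✓
  (0,4): δ = 97.76°  ·
  (0,5): δ = 144.58°  ·
  (1,2): δ = 107.48°  ·
  (1,3): δ = 55.10°  ✓
  (1,4): δ = 25.14°  ✓
  (1,5): δ = 71.96°  ✓
  (2,3): δ = 127.62°  ·
  (2,4): δ = 47.38°  ✓
  (2,5): δ = 0.56°  ✓
  (3,4): δ = 99.75°  ·
  (3,5): δ = 52.94°  ✓
  (4,5): δ = 133.18°  ·
antipodal pairs: 8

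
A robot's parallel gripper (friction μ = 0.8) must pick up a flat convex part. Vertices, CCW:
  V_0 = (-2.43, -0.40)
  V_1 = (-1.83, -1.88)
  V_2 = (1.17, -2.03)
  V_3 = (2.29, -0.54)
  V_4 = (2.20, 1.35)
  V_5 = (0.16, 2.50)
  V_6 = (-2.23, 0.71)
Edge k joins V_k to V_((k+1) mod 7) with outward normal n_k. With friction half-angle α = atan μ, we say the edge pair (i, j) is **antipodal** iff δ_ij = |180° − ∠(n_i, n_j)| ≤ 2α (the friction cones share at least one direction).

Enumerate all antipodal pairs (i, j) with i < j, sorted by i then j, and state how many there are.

α = atan 0.8 = 38.66°;  2α = 77.32°
n_0 = (-0.9267, -0.3757)
n_1 = (-0.0499, -0.9988)
n_2 = (+0.7994, -0.6009)
n_3 = (+0.9989, +0.0476)
n_4 = (+0.4911, +0.8711)
n_5 = (-0.5995, +0.8004)
n_6 = (-0.9842, +0.1773)
  (0,1): δ = 114.93°  ·
  (0,2): δ = 59.00°  ✓
  (0,3): δ = 19.34°  ✓
  (0,4): δ = 38.52°  ✓
  (0,5): δ = 104.76°  ·
  (0,6): δ = 147.72°  ·
  (1,2): δ = 124.07°  ·
  (1,3): δ = 84.41°  ·
  (1,4): δ = 26.55°  ✓
  (1,5): δ = 39.69°  ✓
  (1,6): δ = 82.65°  ·
  (2,3): δ = 140.34°  ·
  (2,4): δ = 82.48°  ·
  (2,5): δ = 16.24°  ✓
  (2,6): δ = 26.72°  ✓
  (3,4): δ = 122.14°  ·
  (3,5): δ = 55.89°  ✓
  (3,6): δ = 12.94°  ✓
  (4,5): δ = 113.76°  ·
  (4,6): δ = 70.80°  ✓
  (5,6): δ = 137.05°  ·
antipodal pairs: 10

count = 10; pairs: (0,2), (0,3), (0,4), (1,4), (1,5), (2,5), (2,6), (3,5), (3,6), (4,6)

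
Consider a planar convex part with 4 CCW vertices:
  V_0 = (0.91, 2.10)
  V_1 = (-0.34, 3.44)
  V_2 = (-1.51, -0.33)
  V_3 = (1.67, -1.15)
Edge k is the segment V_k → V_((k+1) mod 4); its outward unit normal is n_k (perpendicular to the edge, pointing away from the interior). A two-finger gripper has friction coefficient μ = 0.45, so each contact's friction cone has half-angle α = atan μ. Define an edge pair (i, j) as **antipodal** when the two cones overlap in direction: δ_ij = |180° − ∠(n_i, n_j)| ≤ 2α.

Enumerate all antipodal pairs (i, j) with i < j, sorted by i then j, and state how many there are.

α = atan 0.45 = 24.23°;  2α = 48.46°
n_0 = (+0.7312, +0.6821)
n_1 = (-0.9551, +0.2964)
n_2 = (-0.2497, -0.9683)
n_3 = (+0.9737, +0.2277)
  (0,1): δ = 60.25°  ·
  (0,2): δ = 32.53°  ✓
  (0,3): δ = 150.15°  ·
  (1,2): δ = 87.22°  ·
  (1,3): δ = 30.40°  ✓
  (2,3): δ = 62.38°  ·
antipodal pairs: 2

count = 2; pairs: (0,2), (1,3)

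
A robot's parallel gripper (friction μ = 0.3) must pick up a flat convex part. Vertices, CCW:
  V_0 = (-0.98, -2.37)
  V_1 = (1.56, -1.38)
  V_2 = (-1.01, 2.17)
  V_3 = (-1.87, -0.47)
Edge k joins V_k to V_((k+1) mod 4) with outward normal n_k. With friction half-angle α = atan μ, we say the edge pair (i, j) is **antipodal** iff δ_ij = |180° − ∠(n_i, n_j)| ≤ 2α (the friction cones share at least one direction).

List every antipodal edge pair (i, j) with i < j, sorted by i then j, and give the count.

count = 1; pairs: (1,3)

α = atan 0.3 = 16.70°;  2α = 33.40°
n_0 = (+0.3632, -0.9317)
n_1 = (+0.8100, +0.5864)
n_2 = (-0.9508, +0.3097)
n_3 = (-0.9056, -0.4242)
  (0,1): δ = 75.39°  ·
  (0,2): δ = 50.66°  ·
  (0,3): δ = 93.81°  ·
  (1,2): δ = 53.95°  ·
  (1,3): δ = 10.80°  ✓
  (2,3): δ = 136.86°  ·
antipodal pairs: 1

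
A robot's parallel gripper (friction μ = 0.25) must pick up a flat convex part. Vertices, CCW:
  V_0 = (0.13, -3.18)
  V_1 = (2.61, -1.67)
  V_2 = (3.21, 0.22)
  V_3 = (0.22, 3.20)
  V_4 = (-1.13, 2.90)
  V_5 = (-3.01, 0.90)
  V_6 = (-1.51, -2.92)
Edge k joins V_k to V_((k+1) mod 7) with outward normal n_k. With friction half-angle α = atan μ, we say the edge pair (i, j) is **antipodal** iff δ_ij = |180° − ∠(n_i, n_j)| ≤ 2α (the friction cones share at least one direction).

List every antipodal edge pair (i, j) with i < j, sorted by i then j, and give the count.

α = atan 0.25 = 14.04°;  2α = 28.07°
n_0 = (+0.5201, -0.8541)
n_1 = (+0.9531, -0.3026)
n_2 = (+0.7059, +0.7083)
n_3 = (-0.2169, +0.9762)
n_4 = (-0.7286, +0.6849)
n_5 = (-0.9308, -0.3655)
n_6 = (-0.1566, -0.9877)
  (0,1): δ = 138.95°  ·
  (0,2): δ = 76.24°  ·
  (0,3): δ = 18.81°  ✓
  (0,4): δ = 15.44°  ✓
  (0,5): δ = 80.10°  ·
  (0,6): δ = 139.66°  ·
  (1,2): δ = 117.29°  ·
  (1,3): δ = 59.86°  ·
  (1,4): δ = 25.62°  ✓
  (1,5): δ = 39.05°  ·
  (1,6): δ = 98.60°  ·
  (2,3): δ = 122.57°  ·
  (2,4): δ = 88.32°  ·
  (2,5): δ = 23.66°  ✓
  (2,6): δ = 35.90°  ·
  (3,4): δ = 145.76°  ·
  (3,5): δ = 81.09°  ·
  (3,6): δ = 21.54°  ✓
  (4,5): δ = 115.33°  ·
  (4,6): δ = 55.78°  ·
  (5,6): δ = 120.45°  ·
antipodal pairs: 5

count = 5; pairs: (0,3), (0,4), (1,4), (2,5), (3,6)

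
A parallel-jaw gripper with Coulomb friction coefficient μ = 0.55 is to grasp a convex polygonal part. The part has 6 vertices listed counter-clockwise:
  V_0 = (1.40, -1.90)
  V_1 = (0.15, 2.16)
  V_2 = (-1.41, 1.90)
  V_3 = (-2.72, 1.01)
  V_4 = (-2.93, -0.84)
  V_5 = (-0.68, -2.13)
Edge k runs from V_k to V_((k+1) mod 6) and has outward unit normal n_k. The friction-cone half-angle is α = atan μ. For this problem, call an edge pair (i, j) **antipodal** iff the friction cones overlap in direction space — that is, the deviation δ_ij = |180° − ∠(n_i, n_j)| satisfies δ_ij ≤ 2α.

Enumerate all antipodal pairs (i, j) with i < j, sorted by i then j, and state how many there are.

α = atan 0.55 = 28.81°;  2α = 57.62°
n_0 = (+0.9557, +0.2943)
n_1 = (-0.1644, +0.9864)
n_2 = (-0.5620, +0.8272)
n_3 = (-0.9936, +0.1128)
n_4 = (-0.4974, -0.8675)
n_5 = (+0.1099, -0.9939)
  (0,1): δ = 97.65°  ·
  (0,2): δ = 72.92°  ·
  (0,3): δ = 23.59°  ✓
  (0,4): δ = 43.06°  ✓
  (0,5): δ = 79.20°  ·
  (1,2): δ = 155.27°  ·
  (1,3): δ = 105.94°  ·
  (1,4): δ = 39.29°  ✓
  (1,5): δ = 3.15°  ✓
  (2,3): δ = 130.67°  ·
  (2,4): δ = 64.02°  ·
  (2,5): δ = 27.88°  ✓
  (3,4): δ = 113.35°  ·
  (3,5): δ = 77.21°  ·
  (4,5): δ = 143.86°  ·
antipodal pairs: 5

count = 5; pairs: (0,3), (0,4), (1,4), (1,5), (2,5)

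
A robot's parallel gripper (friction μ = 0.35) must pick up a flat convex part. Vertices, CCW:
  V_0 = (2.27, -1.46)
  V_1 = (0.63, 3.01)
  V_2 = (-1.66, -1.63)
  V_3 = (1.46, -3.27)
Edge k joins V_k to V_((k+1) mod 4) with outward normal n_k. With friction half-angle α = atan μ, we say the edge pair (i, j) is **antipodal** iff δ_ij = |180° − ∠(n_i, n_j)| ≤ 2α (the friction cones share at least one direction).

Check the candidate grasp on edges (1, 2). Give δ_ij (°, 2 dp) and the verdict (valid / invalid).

δ = 91.46°, invalid

α = atan 0.35 = 19.29°;  2α = 38.58°
edge 1: e_1 = (-2.29, -4.64);  n_1 = (-0.8967, +0.4426)
edge 2: e_2 = (+3.12, -1.64);  n_2 = (-0.4653, -0.8852)
∠(n_1, n_2) = 88.54°
δ = |180° − 88.54°| = 91.46°
91.46° > 2α = 38.58°  →  invalid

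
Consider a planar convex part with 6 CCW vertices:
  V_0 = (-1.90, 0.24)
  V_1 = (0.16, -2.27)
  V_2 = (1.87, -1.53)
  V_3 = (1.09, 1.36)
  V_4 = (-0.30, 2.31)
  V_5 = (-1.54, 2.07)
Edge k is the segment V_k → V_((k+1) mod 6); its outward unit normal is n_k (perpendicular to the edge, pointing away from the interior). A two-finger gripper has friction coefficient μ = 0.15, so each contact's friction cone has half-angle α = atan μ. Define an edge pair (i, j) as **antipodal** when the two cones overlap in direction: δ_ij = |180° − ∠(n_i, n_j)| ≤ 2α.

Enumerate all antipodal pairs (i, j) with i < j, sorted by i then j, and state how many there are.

α = atan 0.15 = 8.53°;  2α = 17.06°
n_0 = (-0.7730, -0.6344)
n_1 = (+0.3972, -0.9178)
n_2 = (+0.9655, +0.2606)
n_3 = (+0.5643, +0.8256)
n_4 = (-0.1900, +0.9818)
n_5 = (-0.9812, +0.1930)
  (0,1): δ = 105.98°  ·
  (0,2): δ = 24.27°  ·
  (0,3): δ = 16.27°  ✓
  (0,4): δ = 61.58°  ·
  (0,5): δ = 129.49°  ·
  (1,2): δ = 98.30°  ·
  (1,3): δ = 57.75°  ·
  (1,4): δ = 12.45°  ✓
  (1,5): δ = 55.47°  ·
  (2,3): δ = 139.45°  ·
  (2,4): δ = 94.15°  ·
  (2,5): δ = 26.23°  ·
  (3,4): δ = 134.70°  ·
  (3,5): δ = 66.78°  ·
  (4,5): δ = 112.08°  ·
antipodal pairs: 2

count = 2; pairs: (0,3), (1,4)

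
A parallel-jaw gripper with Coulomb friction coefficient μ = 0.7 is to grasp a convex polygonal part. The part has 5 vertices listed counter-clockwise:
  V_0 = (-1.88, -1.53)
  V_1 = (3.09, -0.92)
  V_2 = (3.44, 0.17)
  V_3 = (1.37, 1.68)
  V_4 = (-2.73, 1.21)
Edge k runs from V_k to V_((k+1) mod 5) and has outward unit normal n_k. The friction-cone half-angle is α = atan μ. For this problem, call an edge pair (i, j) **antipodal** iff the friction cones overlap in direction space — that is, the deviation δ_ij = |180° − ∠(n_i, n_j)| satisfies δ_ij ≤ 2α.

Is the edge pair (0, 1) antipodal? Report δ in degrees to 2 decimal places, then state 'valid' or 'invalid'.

δ = 114.80°, invalid

α = atan 0.7 = 34.99°;  2α = 69.98°
edge 0: e_0 = (+4.97, +0.61);  n_0 = (+0.1218, -0.9926)
edge 1: e_1 = (+0.35, +1.09);  n_1 = (+0.9521, -0.3057)
∠(n_0, n_1) = 65.20°
δ = |180° − 65.20°| = 114.80°
114.80° > 2α = 69.98°  →  invalid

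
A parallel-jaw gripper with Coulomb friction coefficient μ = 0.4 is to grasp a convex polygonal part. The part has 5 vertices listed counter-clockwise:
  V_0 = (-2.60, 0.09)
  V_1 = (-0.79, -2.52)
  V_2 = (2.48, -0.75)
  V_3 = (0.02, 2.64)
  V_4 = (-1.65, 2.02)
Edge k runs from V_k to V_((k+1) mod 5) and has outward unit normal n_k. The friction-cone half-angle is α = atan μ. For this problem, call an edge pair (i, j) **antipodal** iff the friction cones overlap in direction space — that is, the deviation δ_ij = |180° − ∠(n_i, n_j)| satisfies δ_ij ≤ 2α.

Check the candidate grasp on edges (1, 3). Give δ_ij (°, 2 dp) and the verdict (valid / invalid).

α = atan 0.4 = 21.80°;  2α = 43.60°
edge 1: e_1 = (+3.27, +1.77);  n_1 = (+0.4760, -0.8794)
edge 3: e_3 = (-1.67, -0.62);  n_3 = (-0.3480, +0.9375)
∠(n_1, n_3) = 171.94°
δ = |180° − 171.94°| = 8.06°
8.06° ≤ 2α = 43.60°  →  valid

δ = 8.06°, valid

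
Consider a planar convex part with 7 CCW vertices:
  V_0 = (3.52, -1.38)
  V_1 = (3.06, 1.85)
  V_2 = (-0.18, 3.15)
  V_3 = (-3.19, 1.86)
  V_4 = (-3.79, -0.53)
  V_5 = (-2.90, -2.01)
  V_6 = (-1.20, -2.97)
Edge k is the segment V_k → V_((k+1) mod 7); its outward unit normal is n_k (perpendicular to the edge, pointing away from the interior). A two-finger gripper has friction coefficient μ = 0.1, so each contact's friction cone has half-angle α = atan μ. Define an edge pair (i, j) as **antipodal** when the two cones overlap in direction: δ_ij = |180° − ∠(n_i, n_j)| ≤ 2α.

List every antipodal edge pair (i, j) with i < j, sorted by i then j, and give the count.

α = atan 0.1 = 5.71°;  2α = 11.42°
n_0 = (+0.9900, +0.1410)
n_1 = (+0.3724, +0.9281)
n_2 = (-0.3939, +0.9191)
n_3 = (-0.9699, +0.2435)
n_4 = (-0.8570, -0.5153)
n_5 = (-0.4917, -0.8708)
n_6 = (+0.3192, -0.9477)
  (0,1): δ = 119.97°  ·
  (0,2): δ = 74.91°  ·
  (0,3): δ = 22.20°  ·
  (0,4): δ = 22.92°  ·
  (0,5): δ = 52.44°  ·
  (0,6): δ = 100.51°  ·
  (1,2): δ = 134.94°  ·
  (1,3): δ = 82.23°  ·
  (1,4): δ = 37.12°  ·
  (1,5): δ = 7.59°  ✓
  (1,6): δ = 40.48°  ·
  (2,3): δ = 127.29°  ·
  (2,4): δ = 82.18°  ·
  (2,5): δ = 52.65°  ·
  (2,6): δ = 4.58°  ✓
  (3,4): δ = 134.89°  ·
  (3,5): δ = 105.36°  ·
  (3,6): δ = 57.29°  ·
  (4,5): δ = 150.47°  ·
  (4,6): δ = 102.40°  ·
  (5,6): δ = 131.93°  ·
antipodal pairs: 2

count = 2; pairs: (1,5), (2,6)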